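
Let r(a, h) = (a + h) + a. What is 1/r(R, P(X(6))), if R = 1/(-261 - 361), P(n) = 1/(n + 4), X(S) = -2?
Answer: 622/309 ≈ 2.0129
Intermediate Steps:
P(n) = 1/(4 + n)
R = -1/622 (R = 1/(-622) = -1/622 ≈ -0.0016077)
r(a, h) = h + 2*a
1/r(R, P(X(6))) = 1/(1/(4 - 2) + 2*(-1/622)) = 1/(1/2 - 1/311) = 1/(309/622) = 622/309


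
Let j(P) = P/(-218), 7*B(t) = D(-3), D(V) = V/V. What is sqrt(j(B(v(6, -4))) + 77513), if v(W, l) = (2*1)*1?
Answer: sqrt(180502661262)/1526 ≈ 278.41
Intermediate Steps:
v(W, l) = 2 (v(W, l) = 2*1 = 2)
D(V) = 1
B(t) = 1/7 (B(t) = (1/7)*1 = 1/7)
j(P) = -P/218 (j(P) = P*(-1/218) = -P/218)
sqrt(j(B(v(6, -4))) + 77513) = sqrt(-1/218*1/7 + 77513) = sqrt(-1/1526 + 77513) = sqrt(118284837/1526) = sqrt(180502661262)/1526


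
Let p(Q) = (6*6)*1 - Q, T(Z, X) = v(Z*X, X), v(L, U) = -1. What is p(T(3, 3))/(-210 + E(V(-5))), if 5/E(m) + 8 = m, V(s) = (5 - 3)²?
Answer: -148/845 ≈ -0.17515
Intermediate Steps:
V(s) = 4 (V(s) = 2² = 4)
E(m) = 5/(-8 + m)
T(Z, X) = -1
p(Q) = 36 - Q (p(Q) = 36*1 - Q = 36 - Q)
p(T(3, 3))/(-210 + E(V(-5))) = (36 - 1*(-1))/(-210 + 5/(-8 + 4)) = (36 + 1)/(-210 + 5/(-4)) = 37/(-210 + 5*(-¼)) = 37/(-210 - 5/4) = 37/(-845/4) = -4/845*37 = -148/845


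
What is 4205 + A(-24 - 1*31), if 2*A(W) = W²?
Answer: 11435/2 ≈ 5717.5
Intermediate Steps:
A(W) = W²/2
4205 + A(-24 - 1*31) = 4205 + (-24 - 1*31)²/2 = 4205 + (-24 - 31)²/2 = 4205 + (½)*(-55)² = 4205 + (½)*3025 = 4205 + 3025/2 = 11435/2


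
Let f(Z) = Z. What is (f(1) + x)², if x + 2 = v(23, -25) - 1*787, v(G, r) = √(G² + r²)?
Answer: (788 - √1154)² ≈ 5.6856e+5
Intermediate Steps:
x = -789 + √1154 (x = -2 + (√(23² + (-25)²) - 1*787) = -2 + (√(529 + 625) - 787) = -2 + (√1154 - 787) = -2 + (-787 + √1154) = -789 + √1154 ≈ -755.03)
(f(1) + x)² = (1 + (-789 + √1154))² = (-788 + √1154)²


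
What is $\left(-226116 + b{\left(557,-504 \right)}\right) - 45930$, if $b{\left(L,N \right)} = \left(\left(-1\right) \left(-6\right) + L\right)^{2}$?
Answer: $44923$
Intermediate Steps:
$b{\left(L,N \right)} = \left(6 + L\right)^{2}$
$\left(-226116 + b{\left(557,-504 \right)}\right) - 45930 = \left(-226116 + \left(6 + 557\right)^{2}\right) - 45930 = \left(-226116 + 563^{2}\right) - 45930 = \left(-226116 + 316969\right) - 45930 = 90853 - 45930 = 44923$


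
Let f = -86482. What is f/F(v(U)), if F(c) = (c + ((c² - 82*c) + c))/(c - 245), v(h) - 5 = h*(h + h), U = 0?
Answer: -1383712/25 ≈ -55349.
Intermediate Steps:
v(h) = 5 + 2*h² (v(h) = 5 + h*(h + h) = 5 + h*(2*h) = 5 + 2*h²)
F(c) = (c² - 80*c)/(-245 + c) (F(c) = (c + (c² - 81*c))/(-245 + c) = (c² - 80*c)/(-245 + c))
f/F(v(U)) = -86482*(-245 + (5 + 2*0²))/((-80 + (5 + 2*0²))*(5 + 2*0²)) = -86482*(-245 + (5 + 2*0))/((-80 + (5 + 2*0))*(5 + 2*0)) = -86482*(-245 + (5 + 0))/((-80 + (5 + 0))*(5 + 0)) = -86482*(-245 + 5)/(5*(-80 + 5)) = -86482/(5*(-75)/(-240)) = -86482/(5*(-1/240)*(-75)) = -86482/25/16 = -86482*16/25 = -1383712/25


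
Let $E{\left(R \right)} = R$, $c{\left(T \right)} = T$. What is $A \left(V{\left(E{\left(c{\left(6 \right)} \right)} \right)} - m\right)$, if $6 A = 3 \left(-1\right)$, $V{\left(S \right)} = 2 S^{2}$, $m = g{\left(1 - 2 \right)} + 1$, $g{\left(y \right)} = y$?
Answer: $-36$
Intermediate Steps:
$m = 0$ ($m = \left(1 - 2\right) + 1 = -1 + 1 = 0$)
$A = - \frac{1}{2}$ ($A = \frac{3 \left(-1\right)}{6} = \frac{1}{6} \left(-3\right) = - \frac{1}{2} \approx -0.5$)
$A \left(V{\left(E{\left(c{\left(6 \right)} \right)} \right)} - m\right) = - \frac{2 \cdot 6^{2} - 0}{2} = - \frac{2 \cdot 36 + 0}{2} = - \frac{72 + 0}{2} = \left(- \frac{1}{2}\right) 72 = -36$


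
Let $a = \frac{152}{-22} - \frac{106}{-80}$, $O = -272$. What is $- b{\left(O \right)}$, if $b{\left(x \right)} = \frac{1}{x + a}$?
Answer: $\frac{440}{122137} \approx 0.0036025$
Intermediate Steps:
$a = - \frac{2457}{440}$ ($a = 152 \left(- \frac{1}{22}\right) - - \frac{53}{40} = - \frac{76}{11} + \frac{53}{40} = - \frac{2457}{440} \approx -5.5841$)
$b{\left(x \right)} = \frac{1}{- \frac{2457}{440} + x}$ ($b{\left(x \right)} = \frac{1}{x - \frac{2457}{440}} = \frac{1}{- \frac{2457}{440} + x}$)
$- b{\left(O \right)} = - \frac{440}{-2457 + 440 \left(-272\right)} = - \frac{440}{-2457 - 119680} = - \frac{440}{-122137} = - \frac{440 \left(-1\right)}{122137} = \left(-1\right) \left(- \frac{440}{122137}\right) = \frac{440}{122137}$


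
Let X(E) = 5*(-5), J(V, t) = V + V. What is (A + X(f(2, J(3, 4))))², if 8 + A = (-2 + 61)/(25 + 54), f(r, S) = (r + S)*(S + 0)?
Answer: 6492304/6241 ≈ 1040.3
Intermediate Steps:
J(V, t) = 2*V
f(r, S) = S*(S + r) (f(r, S) = (S + r)*S = S*(S + r))
X(E) = -25
A = -573/79 (A = -8 + (-2 + 61)/(25 + 54) = -8 + 59/79 = -573/79 ≈ -7.2532)
(A + X(f(2, J(3, 4))))² = (-573/79 - 25)² = (-2548/79)² = 6492304/6241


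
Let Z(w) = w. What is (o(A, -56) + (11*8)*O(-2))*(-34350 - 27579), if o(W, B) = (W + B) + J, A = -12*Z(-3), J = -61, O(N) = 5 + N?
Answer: -11333007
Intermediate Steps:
A = 36 (A = -12*(-3) = 36)
o(W, B) = -61 + B + W (o(W, B) = (W + B) - 61 = (B + W) - 61 = -61 + B + W)
(o(A, -56) + (11*8)*O(-2))*(-34350 - 27579) = ((-61 - 56 + 36) + (11*8)*(5 - 2))*(-34350 - 27579) = (-81 + 88*3)*(-61929) = (-81 + 264)*(-61929) = 183*(-61929) = -11333007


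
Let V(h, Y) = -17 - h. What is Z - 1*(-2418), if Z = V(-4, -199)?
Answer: 2405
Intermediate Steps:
Z = -13 (Z = -17 - 1*(-4) = -17 + 4 = -13)
Z - 1*(-2418) = -13 - 1*(-2418) = -13 + 2418 = 2405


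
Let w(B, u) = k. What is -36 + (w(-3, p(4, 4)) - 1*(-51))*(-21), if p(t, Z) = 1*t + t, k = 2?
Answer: -1149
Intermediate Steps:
p(t, Z) = 2*t (p(t, Z) = t + t = 2*t)
w(B, u) = 2
-36 + (w(-3, p(4, 4)) - 1*(-51))*(-21) = -36 + (2 - 1*(-51))*(-21) = -36 + (2 + 51)*(-21) = -36 + 53*(-21) = -36 - 1113 = -1149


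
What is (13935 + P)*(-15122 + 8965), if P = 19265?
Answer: -204412400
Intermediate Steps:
(13935 + P)*(-15122 + 8965) = (13935 + 19265)*(-15122 + 8965) = 33200*(-6157) = -204412400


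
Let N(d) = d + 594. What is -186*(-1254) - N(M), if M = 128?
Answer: 232522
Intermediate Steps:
N(d) = 594 + d
-186*(-1254) - N(M) = -186*(-1254) - (594 + 128) = 233244 - 1*722 = 233244 - 722 = 232522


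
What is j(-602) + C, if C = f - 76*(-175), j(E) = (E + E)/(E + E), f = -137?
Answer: 13164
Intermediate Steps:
j(E) = 1 (j(E) = (2*E)/((2*E)) = (2*E)*(1/(2*E)) = 1)
C = 13163 (C = -137 - 76*(-175) = -137 + 13300 = 13163)
j(-602) + C = 1 + 13163 = 13164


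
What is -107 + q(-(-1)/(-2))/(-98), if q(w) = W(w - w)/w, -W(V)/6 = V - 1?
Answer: -5237/49 ≈ -106.88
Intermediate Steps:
W(V) = 6 - 6*V (W(V) = -6*(V - 1) = -6*(-1 + V) = 6 - 6*V)
q(w) = 6/w (q(w) = (6 - 6*(w - w))/w = (6 - 6*0)/w = (6 + 0)/w = 6/w)
-107 + q(-(-1)/(-2))/(-98) = -107 + (6/((-(-1)/(-2))))/(-98) = -107 + (6/((-(-1)*(-1)/2)))*(-1/98) = -107 + (6/((-1*1/2)))*(-1/98) = -107 + (6/(-1/2))*(-1/98) = -107 + (6*(-2))*(-1/98) = -107 - 12*(-1/98) = -107 + 6/49 = -5237/49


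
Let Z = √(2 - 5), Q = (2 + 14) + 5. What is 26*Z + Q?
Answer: 21 + 26*I*√3 ≈ 21.0 + 45.033*I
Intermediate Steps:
Q = 21 (Q = 16 + 5 = 21)
Z = I*√3 (Z = √(-3) = I*√3 ≈ 1.732*I)
26*Z + Q = 26*(I*√3) + 21 = 26*I*√3 + 21 = 21 + 26*I*√3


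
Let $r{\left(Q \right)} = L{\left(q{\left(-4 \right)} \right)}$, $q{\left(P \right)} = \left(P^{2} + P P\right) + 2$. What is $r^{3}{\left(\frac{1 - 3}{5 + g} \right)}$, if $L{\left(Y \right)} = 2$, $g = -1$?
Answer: $8$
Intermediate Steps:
$q{\left(P \right)} = 2 + 2 P^{2}$ ($q{\left(P \right)} = \left(P^{2} + P^{2}\right) + 2 = 2 P^{2} + 2 = 2 + 2 P^{2}$)
$r{\left(Q \right)} = 2$
$r^{3}{\left(\frac{1 - 3}{5 + g} \right)} = 2^{3} = 8$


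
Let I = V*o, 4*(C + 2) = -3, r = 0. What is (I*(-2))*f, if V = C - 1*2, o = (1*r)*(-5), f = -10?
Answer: 0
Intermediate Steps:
C = -11/4 (C = -2 + (¼)*(-3) = -2 - ¾ = -11/4 ≈ -2.7500)
o = 0 (o = (1*0)*(-5) = 0*(-5) = 0)
V = -19/4 (V = -11/4 - 1*2 = -11/4 - 2 = -19/4 ≈ -4.7500)
I = 0 (I = -19/4*0 = 0)
(I*(-2))*f = (0*(-2))*(-10) = 0*(-10) = 0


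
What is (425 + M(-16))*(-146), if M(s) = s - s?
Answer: -62050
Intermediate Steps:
M(s) = 0
(425 + M(-16))*(-146) = (425 + 0)*(-146) = 425*(-146) = -62050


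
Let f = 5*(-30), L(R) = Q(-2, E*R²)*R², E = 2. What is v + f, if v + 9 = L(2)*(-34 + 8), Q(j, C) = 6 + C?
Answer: -1615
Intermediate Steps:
L(R) = R²*(6 + 2*R²) (L(R) = (6 + 2*R²)*R² = R²*(6 + 2*R²))
v = -1465 (v = -9 + (2*2²*(3 + 2²))*(-34 + 8) = -9 + (2*4*(3 + 4))*(-26) = -9 + (2*4*7)*(-26) = -9 + 56*(-26) = -9 - 1456 = -1465)
f = -150
v + f = -1465 - 150 = -1615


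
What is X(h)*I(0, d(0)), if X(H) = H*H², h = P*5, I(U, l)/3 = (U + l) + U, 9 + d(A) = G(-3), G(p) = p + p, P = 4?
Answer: -360000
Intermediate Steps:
G(p) = 2*p
d(A) = -15 (d(A) = -9 + 2*(-3) = -9 - 6 = -15)
I(U, l) = 3*l + 6*U (I(U, l) = 3*((U + l) + U) = 3*(l + 2*U) = 3*l + 6*U)
h = 20 (h = 4*5 = 20)
X(H) = H³
X(h)*I(0, d(0)) = 20³*(3*(-15) + 6*0) = 8000*(-45 + 0) = 8000*(-45) = -360000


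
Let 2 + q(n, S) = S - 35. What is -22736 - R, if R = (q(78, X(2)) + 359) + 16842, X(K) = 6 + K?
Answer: -39908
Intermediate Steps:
q(n, S) = -37 + S (q(n, S) = -2 + (S - 35) = -2 + (-35 + S) = -37 + S)
R = 17172 (R = ((-37 + (6 + 2)) + 359) + 16842 = ((-37 + 8) + 359) + 16842 = (-29 + 359) + 16842 = 330 + 16842 = 17172)
-22736 - R = -22736 - 1*17172 = -22736 - 17172 = -39908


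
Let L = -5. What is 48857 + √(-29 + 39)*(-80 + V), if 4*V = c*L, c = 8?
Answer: 48857 - 90*√10 ≈ 48572.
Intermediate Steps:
V = -10 (V = (8*(-5))/4 = (¼)*(-40) = -10)
48857 + √(-29 + 39)*(-80 + V) = 48857 + √(-29 + 39)*(-80 - 10) = 48857 + √10*(-90) = 48857 - 90*√10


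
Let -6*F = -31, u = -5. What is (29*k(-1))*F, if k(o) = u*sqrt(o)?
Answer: -4495*I/6 ≈ -749.17*I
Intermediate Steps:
k(o) = -5*sqrt(o)
F = 31/6 (F = -1/6*(-31) = 31/6 ≈ 5.1667)
(29*k(-1))*F = (29*(-5*I))*(31/6) = -145*I*(31/6) = -4495*I/6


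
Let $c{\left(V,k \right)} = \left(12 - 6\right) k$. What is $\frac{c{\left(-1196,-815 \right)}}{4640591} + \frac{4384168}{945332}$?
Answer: $\frac{5085126972452}{1096724792803} \approx 4.6367$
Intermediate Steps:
$c{\left(V,k \right)} = 6 k$
$\frac{c{\left(-1196,-815 \right)}}{4640591} + \frac{4384168}{945332} = \frac{6 \left(-815\right)}{4640591} + \frac{4384168}{945332} = \left(-4890\right) \frac{1}{4640591} + 4384168 \cdot \frac{1}{945332} = - \frac{4890}{4640591} + \frac{1096042}{236333} = \frac{5085126972452}{1096724792803}$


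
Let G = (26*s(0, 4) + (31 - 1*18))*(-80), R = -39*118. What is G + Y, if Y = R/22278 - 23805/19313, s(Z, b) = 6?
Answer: -969611165916/71709169 ≈ -13521.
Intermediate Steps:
R = -4602
G = -13520 (G = (26*6 + (31 - 1*18))*(-80) = (156 + (31 - 18))*(-80) = (156 + 13)*(-80) = 169*(-80) = -13520)
Y = -103201036/71709169 (Y = -4602/22278 - 23805/19313 = -4602*1/22278 - 23805*1/19313 = -767/3713 - 23805/19313 = -103201036/71709169 ≈ -1.4392)
G + Y = -13520 - 103201036/71709169 = -969611165916/71709169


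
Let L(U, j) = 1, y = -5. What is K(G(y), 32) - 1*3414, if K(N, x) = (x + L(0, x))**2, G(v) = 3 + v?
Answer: -2325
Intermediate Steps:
K(N, x) = (1 + x)**2 (K(N, x) = (x + 1)**2 = (1 + x)**2)
K(G(y), 32) - 1*3414 = (1 + 32)**2 - 1*3414 = 33**2 - 3414 = 1089 - 3414 = -2325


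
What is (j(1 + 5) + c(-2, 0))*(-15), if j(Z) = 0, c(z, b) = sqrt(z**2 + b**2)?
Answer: -30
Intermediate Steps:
c(z, b) = sqrt(b**2 + z**2)
(j(1 + 5) + c(-2, 0))*(-15) = (0 + sqrt(0**2 + (-2)**2))*(-15) = (0 + sqrt(0 + 4))*(-15) = (0 + sqrt(4))*(-15) = (0 + 2)*(-15) = 2*(-15) = -30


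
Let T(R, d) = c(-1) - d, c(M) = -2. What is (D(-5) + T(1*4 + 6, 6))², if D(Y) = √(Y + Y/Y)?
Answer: 60 - 32*I ≈ 60.0 - 32.0*I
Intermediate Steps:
D(Y) = √(1 + Y) (D(Y) = √(Y + 1) = √(1 + Y))
T(R, d) = -2 - d
(D(-5) + T(1*4 + 6, 6))² = (√(1 - 5) + (-2 - 1*6))² = (√(-4) + (-2 - 6))² = (2*I - 8)² = (-8 + 2*I)²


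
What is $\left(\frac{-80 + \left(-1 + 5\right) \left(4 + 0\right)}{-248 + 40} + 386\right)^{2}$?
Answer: $\frac{25220484}{169} \approx 1.4923 \cdot 10^{5}$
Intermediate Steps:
$\left(\frac{-80 + \left(-1 + 5\right) \left(4 + 0\right)}{-248 + 40} + 386\right)^{2} = \left(\frac{-80 + 4 \cdot 4}{-208} + 386\right)^{2} = \left(\left(-80 + 16\right) \left(- \frac{1}{208}\right) + 386\right)^{2} = \left(\left(-64\right) \left(- \frac{1}{208}\right) + 386\right)^{2} = \left(\frac{4}{13} + 386\right)^{2} = \left(\frac{5022}{13}\right)^{2} = \frac{25220484}{169}$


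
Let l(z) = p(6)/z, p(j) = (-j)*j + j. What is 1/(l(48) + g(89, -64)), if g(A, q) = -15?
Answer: -8/125 ≈ -0.064000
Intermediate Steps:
p(j) = j - j² (p(j) = -j² + j = j - j²)
l(z) = -30/z (l(z) = (6*(1 - 1*6))/z = (6*(1 - 6))/z = (6*(-5))/z = -30/z)
1/(l(48) + g(89, -64)) = 1/(-30/48 - 15) = 1/(-30*1/48 - 15) = 1/(-5/8 - 15) = 1/(-125/8) = -8/125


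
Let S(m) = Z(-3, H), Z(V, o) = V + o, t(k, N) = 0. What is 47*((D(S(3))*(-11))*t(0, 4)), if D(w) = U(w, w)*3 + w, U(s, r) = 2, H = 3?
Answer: 0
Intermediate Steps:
S(m) = 0 (S(m) = -3 + 3 = 0)
D(w) = 6 + w (D(w) = 2*3 + w = 6 + w)
47*((D(S(3))*(-11))*t(0, 4)) = 47*(((6 + 0)*(-11))*0) = 47*((6*(-11))*0) = 47*(-66*0) = 47*0 = 0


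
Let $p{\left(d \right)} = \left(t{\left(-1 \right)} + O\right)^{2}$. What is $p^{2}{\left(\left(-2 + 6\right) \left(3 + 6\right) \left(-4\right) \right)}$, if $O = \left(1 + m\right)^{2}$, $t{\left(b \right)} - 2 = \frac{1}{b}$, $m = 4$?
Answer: $456976$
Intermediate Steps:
$t{\left(b \right)} = 2 + \frac{1}{b}$
$O = 25$ ($O = \left(1 + 4\right)^{2} = 5^{2} = 25$)
$p{\left(d \right)} = 676$ ($p{\left(d \right)} = \left(\left(2 + \frac{1}{-1}\right) + 25\right)^{2} = \left(\left(2 - 1\right) + 25\right)^{2} = \left(1 + 25\right)^{2} = 26^{2} = 676$)
$p^{2}{\left(\left(-2 + 6\right) \left(3 + 6\right) \left(-4\right) \right)} = 676^{2} = 456976$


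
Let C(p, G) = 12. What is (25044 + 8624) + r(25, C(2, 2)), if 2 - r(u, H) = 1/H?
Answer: 404039/12 ≈ 33670.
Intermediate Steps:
r(u, H) = 2 - 1/H
(25044 + 8624) + r(25, C(2, 2)) = (25044 + 8624) + (2 - 1/12) = 33668 + (2 - 1*1/12) = 33668 + (2 - 1/12) = 33668 + 23/12 = 404039/12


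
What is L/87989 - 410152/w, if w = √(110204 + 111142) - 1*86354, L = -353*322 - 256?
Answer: 1133462567686886/328057834324165 + 615228*√24594/3728395985 ≈ 3.4809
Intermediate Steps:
L = -113922 (L = -113666 - 256 = -113922)
w = -86354 + 3*√24594 (w = √221346 - 86354 = 3*√24594 - 86354 = -86354 + 3*√24594 ≈ -85884.)
L/87989 - 410152/w = -113922/87989 - 410152/(-86354 + 3*√24594)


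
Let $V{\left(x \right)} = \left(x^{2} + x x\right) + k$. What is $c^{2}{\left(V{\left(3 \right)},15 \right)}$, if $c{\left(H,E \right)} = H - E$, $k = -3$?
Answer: $0$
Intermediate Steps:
$V{\left(x \right)} = -3 + 2 x^{2}$ ($V{\left(x \right)} = \left(x^{2} + x x\right) - 3 = \left(x^{2} + x^{2}\right) - 3 = 2 x^{2} - 3 = -3 + 2 x^{2}$)
$c^{2}{\left(V{\left(3 \right)},15 \right)} = \left(\left(-3 + 2 \cdot 3^{2}\right) - 15\right)^{2} = \left(\left(-3 + 2 \cdot 9\right) - 15\right)^{2} = \left(\left(-3 + 18\right) - 15\right)^{2} = \left(15 - 15\right)^{2} = 0^{2} = 0$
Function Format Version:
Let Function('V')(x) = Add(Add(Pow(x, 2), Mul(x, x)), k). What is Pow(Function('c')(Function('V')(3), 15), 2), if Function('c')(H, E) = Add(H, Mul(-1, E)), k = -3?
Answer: 0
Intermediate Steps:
Function('V')(x) = Add(-3, Mul(2, Pow(x, 2))) (Function('V')(x) = Add(Add(Pow(x, 2), Mul(x, x)), -3) = Add(Add(Pow(x, 2), Pow(x, 2)), -3) = Add(Mul(2, Pow(x, 2)), -3) = Add(-3, Mul(2, Pow(x, 2))))
Pow(Function('c')(Function('V')(3), 15), 2) = Pow(Add(Add(-3, Mul(2, Pow(3, 2))), Mul(-1, 15)), 2) = Pow(Add(Add(-3, Mul(2, 9)), -15), 2) = Pow(Add(Add(-3, 18), -15), 2) = Pow(Add(15, -15), 2) = Pow(0, 2) = 0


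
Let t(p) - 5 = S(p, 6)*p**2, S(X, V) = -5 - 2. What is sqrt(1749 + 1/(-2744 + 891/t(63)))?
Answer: sqrt(10161785735675717527)/76223723 ≈ 41.821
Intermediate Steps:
S(X, V) = -7
t(p) = 5 - 7*p**2
sqrt(1749 + 1/(-2744 + 891/t(63))) = sqrt(1749 + 1/(-2744 + 891/(5 - 7*63**2))) = sqrt(1749 + 1/(-2744 + 891/(5 - 7*3969))) = sqrt(1749 + 1/(-2744 + 891/(5 - 27783))) = sqrt(1749 + 1/(-2744 + 891/(-27778))) = sqrt(1749 + 1/(-2744 + 891*(-1/27778))) = sqrt(1749 + 1/(-2744 - 891/27778)) = sqrt(1749 + 1/(-76223723/27778)) = sqrt(1749 - 27778/76223723) = sqrt(133315263749/76223723) = sqrt(10161785735675717527)/76223723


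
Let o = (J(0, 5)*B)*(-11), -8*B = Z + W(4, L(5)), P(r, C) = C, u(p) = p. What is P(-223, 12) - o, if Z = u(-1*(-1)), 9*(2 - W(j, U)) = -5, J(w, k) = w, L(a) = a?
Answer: 12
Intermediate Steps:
W(j, U) = 23/9 (W(j, U) = 2 - ⅑*(-5) = 2 + 5/9 = 23/9)
Z = 1 (Z = -1*(-1) = 1)
B = -4/9 (B = -(1 + 23/9)/8 = -⅛*32/9 = -4/9 ≈ -0.44444)
o = 0 (o = (0*(-4/9))*(-11) = 0*(-11) = 0)
P(-223, 12) - o = 12 - 1*0 = 12 + 0 = 12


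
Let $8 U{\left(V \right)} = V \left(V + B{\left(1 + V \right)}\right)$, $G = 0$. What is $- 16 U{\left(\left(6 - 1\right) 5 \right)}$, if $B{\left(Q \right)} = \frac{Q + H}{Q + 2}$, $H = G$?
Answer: $- \frac{9075}{7} \approx -1296.4$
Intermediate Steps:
$H = 0$
$B{\left(Q \right)} = \frac{Q}{2 + Q}$ ($B{\left(Q \right)} = \frac{Q + 0}{Q + 2} = \frac{Q}{2 + Q}$)
$U{\left(V \right)} = \frac{V \left(V + \frac{1 + V}{3 + V}\right)}{8}$ ($U{\left(V \right)} = \frac{V \left(V + \frac{1 + V}{2 + \left(1 + V\right)}\right)}{8} = \frac{V \left(V + \frac{1 + V}{3 + V}\right)}{8}$)
$- 16 U{\left(\left(6 - 1\right) 5 \right)} = - 16 \frac{\left(6 - 1\right) 5 \left(1 + \left(6 - 1\right) 5 + \left(6 - 1\right) 5 \left(3 + \left(6 - 1\right) 5\right)\right)}{8 \left(3 + \left(6 - 1\right) 5\right)} = - 16 \frac{5 \cdot 5 \left(1 + 5 \cdot 5 + 5 \cdot 5 \left(3 + 5 \cdot 5\right)\right)}{8 \left(3 + 5 \cdot 5\right)} = - 16 \cdot \frac{1}{8} \cdot 25 \frac{1}{3 + 25} \left(1 + 25 + 25 \left(3 + 25\right)\right) = - 16 \cdot \frac{1}{8} \cdot 25 \cdot \frac{1}{28} \left(1 + 25 + 25 \cdot 28\right) = - 16 \cdot \frac{1}{8} \cdot 25 \cdot \frac{1}{28} \left(1 + 25 + 700\right) = - 16 \cdot \frac{1}{8} \cdot 25 \cdot \frac{1}{28} \cdot 726 = \left(-16\right) \frac{9075}{112} = - \frac{9075}{7}$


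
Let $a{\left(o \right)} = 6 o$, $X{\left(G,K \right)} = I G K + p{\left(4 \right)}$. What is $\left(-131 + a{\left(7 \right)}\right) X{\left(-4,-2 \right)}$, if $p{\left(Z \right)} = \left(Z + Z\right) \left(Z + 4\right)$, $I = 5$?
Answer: $-9256$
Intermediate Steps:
$p{\left(Z \right)} = 2 Z \left(4 + Z\right)$
$X{\left(G,K \right)} = 64 + 5 G K$ ($X{\left(G,K \right)} = 5 G K + 2 \cdot 4 \left(4 + 4\right) = 5 G K + 2 \cdot 4 \cdot 8 = 5 G K + 64 = 64 + 5 G K$)
$\left(-131 + a{\left(7 \right)}\right) X{\left(-4,-2 \right)} = \left(-131 + 6 \cdot 7\right) \left(64 + 5 \left(-4\right) \left(-2\right)\right) = \left(-131 + 42\right) \left(64 + 40\right) = \left(-89\right) 104 = -9256$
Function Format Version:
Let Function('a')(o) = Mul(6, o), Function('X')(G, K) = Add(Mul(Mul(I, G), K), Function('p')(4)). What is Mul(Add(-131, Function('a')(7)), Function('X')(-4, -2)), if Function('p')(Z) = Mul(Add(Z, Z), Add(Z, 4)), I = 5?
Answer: -9256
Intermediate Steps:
Function('p')(Z) = Mul(2, Z, Add(4, Z)) (Function('p')(Z) = Mul(Mul(2, Z), Add(4, Z)) = Mul(2, Z, Add(4, Z)))
Function('X')(G, K) = Add(64, Mul(5, G, K)) (Function('X')(G, K) = Add(Mul(Mul(5, G), K), Mul(2, 4, Add(4, 4))) = Add(Mul(5, G, K), Mul(2, 4, 8)) = Add(Mul(5, G, K), 64) = Add(64, Mul(5, G, K)))
Mul(Add(-131, Function('a')(7)), Function('X')(-4, -2)) = Mul(Add(-131, Mul(6, 7)), Add(64, Mul(5, -4, -2))) = Mul(Add(-131, 42), Add(64, 40)) = Mul(-89, 104) = -9256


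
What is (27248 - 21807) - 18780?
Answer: -13339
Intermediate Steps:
(27248 - 21807) - 18780 = 5441 - 18780 = -13339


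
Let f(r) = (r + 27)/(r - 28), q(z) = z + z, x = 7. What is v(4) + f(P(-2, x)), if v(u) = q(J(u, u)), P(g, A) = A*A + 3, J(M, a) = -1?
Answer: 31/24 ≈ 1.2917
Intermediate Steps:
q(z) = 2*z
P(g, A) = 3 + A**2 (P(g, A) = A**2 + 3 = 3 + A**2)
v(u) = -2 (v(u) = 2*(-1) = -2)
f(r) = (27 + r)/(-28 + r)
v(4) + f(P(-2, x)) = -2 + (27 + (3 + 7**2))/(-28 + (3 + 7**2)) = -2 + (27 + (3 + 49))/(-28 + (3 + 49)) = -2 + (27 + 52)/(-28 + 52) = -2 + 79/24 = 31/24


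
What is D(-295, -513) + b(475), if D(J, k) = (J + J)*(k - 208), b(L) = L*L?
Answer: 651015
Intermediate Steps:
b(L) = L²
D(J, k) = 2*J*(-208 + k) (D(J, k) = (2*J)*(-208 + k) = 2*J*(-208 + k))
D(-295, -513) + b(475) = 2*(-295)*(-208 - 513) + 475² = 2*(-295)*(-721) + 225625 = 425390 + 225625 = 651015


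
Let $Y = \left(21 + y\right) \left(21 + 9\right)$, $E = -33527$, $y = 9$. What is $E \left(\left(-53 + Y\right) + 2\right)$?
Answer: $-28464423$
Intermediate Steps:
$Y = 900$ ($Y = \left(21 + 9\right) \left(21 + 9\right) = 30 \cdot 30 = 900$)
$E \left(\left(-53 + Y\right) + 2\right) = - 33527 \left(\left(-53 + 900\right) + 2\right) = - 33527 \left(847 + 2\right) = \left(-33527\right) 849 = -28464423$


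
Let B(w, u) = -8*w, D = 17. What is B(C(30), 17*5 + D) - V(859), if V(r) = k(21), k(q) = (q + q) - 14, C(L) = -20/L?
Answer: -68/3 ≈ -22.667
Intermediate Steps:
k(q) = -14 + 2*q (k(q) = 2*q - 14 = -14 + 2*q)
V(r) = 28 (V(r) = -14 + 2*21 = -14 + 42 = 28)
B(C(30), 17*5 + D) - V(859) = -(-160)/30 - 1*28 = -(-160)/30 - 28 = -8*(-⅔) - 28 = 16/3 - 28 = -68/3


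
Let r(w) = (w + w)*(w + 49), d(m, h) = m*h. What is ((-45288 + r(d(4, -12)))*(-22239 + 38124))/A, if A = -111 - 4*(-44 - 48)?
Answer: -720924840/257 ≈ -2.8052e+6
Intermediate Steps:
d(m, h) = h*m
r(w) = 2*w*(49 + w) (r(w) = (2*w)*(49 + w) = 2*w*(49 + w))
A = 257 (A = -111 - 4*(-92) = -111 + 368 = 257)
((-45288 + r(d(4, -12)))*(-22239 + 38124))/A = ((-45288 + 2*(-12*4)*(49 - 12*4))*(-22239 + 38124))/257 = ((-45288 + 2*(-48)*(49 - 48))*15885)*(1/257) = ((-45288 + 2*(-48)*1)*15885)*(1/257) = ((-45288 - 96)*15885)*(1/257) = -45384*15885*(1/257) = -720924840*1/257 = -720924840/257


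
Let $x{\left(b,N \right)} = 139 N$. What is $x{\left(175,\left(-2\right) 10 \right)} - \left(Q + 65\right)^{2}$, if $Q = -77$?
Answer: $-2924$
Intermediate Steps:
$x{\left(175,\left(-2\right) 10 \right)} - \left(Q + 65\right)^{2} = 139 \left(\left(-2\right) 10\right) - \left(-77 + 65\right)^{2} = 139 \left(-20\right) - \left(-12\right)^{2} = -2780 - 144 = -2924$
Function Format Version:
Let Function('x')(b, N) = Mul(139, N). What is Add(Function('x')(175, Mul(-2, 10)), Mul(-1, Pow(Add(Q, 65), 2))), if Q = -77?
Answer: -2924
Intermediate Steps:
Add(Function('x')(175, Mul(-2, 10)), Mul(-1, Pow(Add(Q, 65), 2))) = Add(Mul(139, Mul(-2, 10)), Mul(-1, Pow(Add(-77, 65), 2))) = Add(Mul(139, -20), Mul(-1, Pow(-12, 2))) = Add(-2780, Mul(-1, 144)) = Add(-2780, -144) = -2924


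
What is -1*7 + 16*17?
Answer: 265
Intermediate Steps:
-1*7 + 16*17 = -7 + 272 = 265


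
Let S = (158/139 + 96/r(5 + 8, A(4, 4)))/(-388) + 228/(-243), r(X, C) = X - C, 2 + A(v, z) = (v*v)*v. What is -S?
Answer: 100194503/107028054 ≈ 0.93615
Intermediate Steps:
A(v, z) = -2 + v³ (A(v, z) = -2 + (v*v)*v = -2 + v²*v = -2 + v³)
S = -100194503/107028054 (S = (158/139 + 96/((5 + 8) - (-2 + 4³)))/(-388) + 228/(-243) = (158*(1/139) + 96/(13 - (-2 + 64)))*(-1/388) + 228*(-1/243) = (158/139 + 96/(13 - 1*62))*(-1/388) - 76/81 = (158/139 + 96/(13 - 62))*(-1/388) - 76/81 = (158/139 + 96/(-49))*(-1/388) - 76/81 = (158/139 + 96*(-1/49))*(-1/388) - 76/81 = (158/139 - 96/49)*(-1/388) - 76/81 = -5602/6811*(-1/388) - 76/81 = 2801/1321334 - 76/81 = -100194503/107028054 ≈ -0.93615)
-S = -1*(-100194503/107028054) = 100194503/107028054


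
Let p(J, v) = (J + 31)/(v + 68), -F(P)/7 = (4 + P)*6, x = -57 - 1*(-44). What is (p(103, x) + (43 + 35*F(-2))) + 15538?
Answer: 695389/55 ≈ 12643.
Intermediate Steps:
x = -13 (x = -57 + 44 = -13)
F(P) = -168 - 42*P (F(P) = -7*(4 + P)*6 = -7*(24 + 6*P) = -168 - 42*P)
p(J, v) = (31 + J)/(68 + v)
(p(103, x) + (43 + 35*F(-2))) + 15538 = ((31 + 103)/(68 - 13) + (43 + 35*(-168 - 42*(-2)))) + 15538 = (134/55 + (43 + 35*(-168 + 84))) + 15538 = ((1/55)*134 + (43 + 35*(-84))) + 15538 = (134/55 + (43 - 2940)) + 15538 = (134/55 - 2897) + 15538 = -159201/55 + 15538 = 695389/55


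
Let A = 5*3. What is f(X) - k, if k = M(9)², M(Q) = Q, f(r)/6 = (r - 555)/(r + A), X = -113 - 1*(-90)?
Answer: 705/2 ≈ 352.50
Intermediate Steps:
A = 15
X = -23 (X = -113 + 90 = -23)
f(r) = 6*(-555 + r)/(15 + r) (f(r) = 6*((r - 555)/(r + 15)) = 6*((-555 + r)/(15 + r)) = 6*(-555 + r)/(15 + r))
k = 81 (k = 9² = 81)
f(X) - k = 6*(-555 - 23)/(15 - 23) - 1*81 = 6*(-578)/(-8) - 81 = 6*(-⅛)*(-578) - 81 = 867/2 - 81 = 705/2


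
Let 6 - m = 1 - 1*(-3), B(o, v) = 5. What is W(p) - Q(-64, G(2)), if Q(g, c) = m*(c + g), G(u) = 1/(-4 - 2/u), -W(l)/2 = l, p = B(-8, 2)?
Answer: 592/5 ≈ 118.40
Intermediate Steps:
p = 5
W(l) = -2*l
m = 2 (m = 6 - (1 - 1*(-3)) = 6 - (1 + 3) = 6 - 1*4 = 6 - 4 = 2)
Q(g, c) = 2*c + 2*g (Q(g, c) = 2*(c + g) = 2*c + 2*g)
W(p) - Q(-64, G(2)) = -2*5 - (2*(-1*2/(2 + 4*2)) + 2*(-64)) = -10 - (2*(-1*2/(2 + 8)) - 128) = -10 - (2*(-1*2/10) - 128) = -10 - (2*(-1*2*⅒) - 128) = -10 - (2*(-⅕) - 128) = -10 - (-⅖ - 128) = -10 - 1*(-642/5) = -10 + 642/5 = 592/5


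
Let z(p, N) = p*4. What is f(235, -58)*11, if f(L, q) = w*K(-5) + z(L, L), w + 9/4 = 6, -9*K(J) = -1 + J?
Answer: 20735/2 ≈ 10368.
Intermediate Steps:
z(p, N) = 4*p
K(J) = ⅑ - J/9 (K(J) = -(-1 + J)/9 = ⅑ - J/9)
w = 15/4 (w = -9/4 + 6 = 15/4 ≈ 3.7500)
f(L, q) = 5/2 + 4*L (f(L, q) = 15*(⅑ - ⅑*(-5))/4 + 4*L = 15*(⅑ + 5/9)/4 + 4*L = (15/4)*(⅔) + 4*L = 5/2 + 4*L)
f(235, -58)*11 = (5/2 + 4*235)*11 = (5/2 + 940)*11 = (1885/2)*11 = 20735/2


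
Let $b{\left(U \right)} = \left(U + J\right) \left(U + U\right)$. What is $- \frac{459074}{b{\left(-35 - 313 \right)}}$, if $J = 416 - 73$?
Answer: $- \frac{229537}{1740} \approx -131.92$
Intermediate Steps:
$J = 343$
$b{\left(U \right)} = 2 U \left(343 + U\right)$ ($b{\left(U \right)} = \left(U + 343\right) \left(U + U\right) = \left(343 + U\right) 2 U = 2 U \left(343 + U\right)$)
$- \frac{459074}{b{\left(-35 - 313 \right)}} = - \frac{459074}{2 \left(-35 - 313\right) \left(343 - 348\right)} = - \frac{459074}{2 \left(-348\right) \left(343 - 348\right)} = - \frac{459074}{2 \left(-348\right) \left(-5\right)} = - \frac{459074}{3480} = \left(-459074\right) \frac{1}{3480} = - \frac{229537}{1740}$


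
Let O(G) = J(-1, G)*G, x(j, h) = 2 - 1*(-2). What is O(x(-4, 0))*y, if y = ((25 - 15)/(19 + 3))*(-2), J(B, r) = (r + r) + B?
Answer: -280/11 ≈ -25.455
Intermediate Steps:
x(j, h) = 4 (x(j, h) = 2 + 2 = 4)
J(B, r) = B + 2*r (J(B, r) = 2*r + B = B + 2*r)
O(G) = G*(-1 + 2*G) (O(G) = (-1 + 2*G)*G = G*(-1 + 2*G))
y = -10/11 (y = (10/22)*(-2) = (10*(1/22))*(-2) = (5/11)*(-2) = -10/11 ≈ -0.90909)
O(x(-4, 0))*y = (4*(-1 + 2*4))*(-10/11) = (4*(-1 + 8))*(-10/11) = (4*7)*(-10/11) = 28*(-10/11) = -280/11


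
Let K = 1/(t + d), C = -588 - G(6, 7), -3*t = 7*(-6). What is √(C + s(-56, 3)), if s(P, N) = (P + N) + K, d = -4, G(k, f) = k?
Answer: I*√64690/10 ≈ 25.434*I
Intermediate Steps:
t = 14 (t = -7*(-6)/3 = -⅓*(-42) = 14)
C = -594 (C = -588 - 1*6 = -588 - 6 = -594)
K = ⅒ (K = 1/(14 - 4) = 1/10 = ⅒ ≈ 0.10000)
s(P, N) = ⅒ + N + P (s(P, N) = (P + N) + ⅒ = (N + P) + ⅒ = ⅒ + N + P)
√(C + s(-56, 3)) = √(-594 + (⅒ + 3 - 56)) = √(-594 - 529/10) = √(-6469/10) = I*√64690/10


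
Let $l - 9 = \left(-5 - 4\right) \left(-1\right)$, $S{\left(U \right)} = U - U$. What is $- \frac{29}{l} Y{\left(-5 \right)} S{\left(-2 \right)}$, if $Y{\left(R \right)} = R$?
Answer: $0$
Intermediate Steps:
$S{\left(U \right)} = 0$
$l = 18$ ($l = 9 + \left(-5 - 4\right) \left(-1\right) = 9 - -9 = 9 + 9 = 18$)
$- \frac{29}{l} Y{\left(-5 \right)} S{\left(-2 \right)} = - \frac{29}{18} \left(-5\right) 0 = \left(-29\right) \frac{1}{18} \left(-5\right) 0 = \left(- \frac{29}{18}\right) \left(-5\right) 0 = \frac{145}{18} \cdot 0 = 0$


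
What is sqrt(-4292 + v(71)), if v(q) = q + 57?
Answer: 2*I*sqrt(1041) ≈ 64.529*I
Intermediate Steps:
v(q) = 57 + q
sqrt(-4292 + v(71)) = sqrt(-4292 + (57 + 71)) = sqrt(-4292 + 128) = sqrt(-4164) = 2*I*sqrt(1041)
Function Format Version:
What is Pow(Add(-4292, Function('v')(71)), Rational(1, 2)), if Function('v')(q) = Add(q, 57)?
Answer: Mul(2, I, Pow(1041, Rational(1, 2))) ≈ Mul(64.529, I)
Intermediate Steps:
Function('v')(q) = Add(57, q)
Pow(Add(-4292, Function('v')(71)), Rational(1, 2)) = Pow(Add(-4292, Add(57, 71)), Rational(1, 2)) = Pow(Add(-4292, 128), Rational(1, 2)) = Pow(-4164, Rational(1, 2)) = Mul(2, I, Pow(1041, Rational(1, 2)))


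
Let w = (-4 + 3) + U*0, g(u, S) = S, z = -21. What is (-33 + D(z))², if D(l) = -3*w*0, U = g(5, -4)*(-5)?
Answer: 1089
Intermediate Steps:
U = 20 (U = -4*(-5) = 20)
w = -1 (w = (-4 + 3) + 20*0 = -1 + 0 = -1)
D(l) = 0 (D(l) = -3*(-1)*0 = 3*0 = 0)
(-33 + D(z))² = (-33 + 0)² = (-33)² = 1089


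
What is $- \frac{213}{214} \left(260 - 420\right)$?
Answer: $\frac{17040}{107} \approx 159.25$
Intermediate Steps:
$- \frac{213}{214} \left(260 - 420\right) = \left(-213\right) \frac{1}{214} \left(-160\right) = \left(- \frac{213}{214}\right) \left(-160\right) = \frac{17040}{107}$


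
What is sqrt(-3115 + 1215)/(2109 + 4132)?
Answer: 10*I*sqrt(19)/6241 ≈ 0.0069843*I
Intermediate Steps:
sqrt(-3115 + 1215)/(2109 + 4132) = sqrt(-1900)/6241 = (10*I*sqrt(19))*(1/6241) = 10*I*sqrt(19)/6241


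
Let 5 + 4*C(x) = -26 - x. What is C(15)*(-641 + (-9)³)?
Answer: 15755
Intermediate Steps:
C(x) = -31/4 - x/4 (C(x) = -5/4 + (-26 - x)/4 = -5/4 + (-13/2 - x/4) = -31/4 - x/4)
C(15)*(-641 + (-9)³) = (-31/4 - ¼*15)*(-641 + (-9)³) = (-31/4 - 15/4)*(-641 - 729) = -23/2*(-1370) = 15755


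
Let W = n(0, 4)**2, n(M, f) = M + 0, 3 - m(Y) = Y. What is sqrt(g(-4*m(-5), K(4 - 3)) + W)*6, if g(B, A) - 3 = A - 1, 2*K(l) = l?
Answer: 3*sqrt(10) ≈ 9.4868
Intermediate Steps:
m(Y) = 3 - Y
K(l) = l/2
n(M, f) = M
g(B, A) = 2 + A (g(B, A) = 3 + (A - 1) = 3 + (-1 + A) = 2 + A)
W = 0 (W = 0**2 = 0)
sqrt(g(-4*m(-5), K(4 - 3)) + W)*6 = sqrt((2 + (4 - 3)/2) + 0)*6 = sqrt((2 + (1/2)*1) + 0)*6 = sqrt((2 + 1/2) + 0)*6 = sqrt(5/2 + 0)*6 = sqrt(5/2)*6 = (sqrt(10)/2)*6 = 3*sqrt(10)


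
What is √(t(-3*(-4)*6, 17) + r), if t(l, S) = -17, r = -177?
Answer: I*√194 ≈ 13.928*I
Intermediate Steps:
√(t(-3*(-4)*6, 17) + r) = √(-17 - 177) = √(-194) = I*√194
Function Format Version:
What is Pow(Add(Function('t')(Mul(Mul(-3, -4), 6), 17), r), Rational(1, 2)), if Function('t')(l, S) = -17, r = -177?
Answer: Mul(I, Pow(194, Rational(1, 2))) ≈ Mul(13.928, I)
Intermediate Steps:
Pow(Add(Function('t')(Mul(Mul(-3, -4), 6), 17), r), Rational(1, 2)) = Pow(Add(-17, -177), Rational(1, 2)) = Pow(-194, Rational(1, 2)) = Mul(I, Pow(194, Rational(1, 2)))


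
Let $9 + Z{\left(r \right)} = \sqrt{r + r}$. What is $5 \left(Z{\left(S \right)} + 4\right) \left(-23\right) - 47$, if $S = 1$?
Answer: $528 - 115 \sqrt{2} \approx 365.37$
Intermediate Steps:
$Z{\left(r \right)} = -9 + \sqrt{2} \sqrt{r}$ ($Z{\left(r \right)} = -9 + \sqrt{r + r} = -9 + \sqrt{2 r} = -9 + \sqrt{2} \sqrt{r}$)
$5 \left(Z{\left(S \right)} + 4\right) \left(-23\right) - 47 = 5 \left(\left(-9 + \sqrt{2} \sqrt{1}\right) + 4\right) \left(-23\right) - 47 = 5 \left(\left(-9 + \sqrt{2} \cdot 1\right) + 4\right) \left(-23\right) - 47 = 5 \left(\left(-9 + \sqrt{2}\right) + 4\right) \left(-23\right) - 47 = 5 \left(-5 + \sqrt{2}\right) \left(-23\right) - 47 = \left(-25 + 5 \sqrt{2}\right) \left(-23\right) - 47 = \left(575 - 115 \sqrt{2}\right) - 47 = 528 - 115 \sqrt{2}$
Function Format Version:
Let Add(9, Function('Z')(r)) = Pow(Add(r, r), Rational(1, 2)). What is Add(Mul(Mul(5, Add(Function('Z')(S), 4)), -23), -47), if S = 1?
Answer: Add(528, Mul(-115, Pow(2, Rational(1, 2)))) ≈ 365.37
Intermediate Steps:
Function('Z')(r) = Add(-9, Mul(Pow(2, Rational(1, 2)), Pow(r, Rational(1, 2)))) (Function('Z')(r) = Add(-9, Pow(Add(r, r), Rational(1, 2))) = Add(-9, Pow(Mul(2, r), Rational(1, 2))) = Add(-9, Mul(Pow(2, Rational(1, 2)), Pow(r, Rational(1, 2)))))
Add(Mul(Mul(5, Add(Function('Z')(S), 4)), -23), -47) = Add(Mul(Mul(5, Add(Add(-9, Mul(Pow(2, Rational(1, 2)), Pow(1, Rational(1, 2)))), 4)), -23), -47) = Add(Mul(Mul(5, Add(Add(-9, Mul(Pow(2, Rational(1, 2)), 1)), 4)), -23), -47) = Add(Mul(Mul(5, Add(Add(-9, Pow(2, Rational(1, 2))), 4)), -23), -47) = Add(Mul(Mul(5, Add(-5, Pow(2, Rational(1, 2)))), -23), -47) = Add(Mul(Add(-25, Mul(5, Pow(2, Rational(1, 2)))), -23), -47) = Add(Add(575, Mul(-115, Pow(2, Rational(1, 2)))), -47) = Add(528, Mul(-115, Pow(2, Rational(1, 2))))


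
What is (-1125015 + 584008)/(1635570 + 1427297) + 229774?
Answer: 703766661051/3062867 ≈ 2.2977e+5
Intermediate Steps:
(-1125015 + 584008)/(1635570 + 1427297) + 229774 = -541007/3062867 + 229774 = 703766661051/3062867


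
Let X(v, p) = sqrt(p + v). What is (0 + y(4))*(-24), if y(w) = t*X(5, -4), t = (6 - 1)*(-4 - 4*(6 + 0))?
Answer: 3360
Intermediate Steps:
t = -140 (t = 5*(-4 - 4*6) = 5*(-4 - 24) = 5*(-28) = -140)
y(w) = -140 (y(w) = -140*sqrt(-4 + 5) = -140*sqrt(1) = -140*1 = -140)
(0 + y(4))*(-24) = (0 - 140)*(-24) = -140*(-24) = 3360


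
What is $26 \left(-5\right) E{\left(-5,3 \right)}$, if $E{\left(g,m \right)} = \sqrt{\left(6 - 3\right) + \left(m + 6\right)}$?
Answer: $- 260 \sqrt{3} \approx -450.33$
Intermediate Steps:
$E{\left(g,m \right)} = \sqrt{9 + m}$ ($E{\left(g,m \right)} = \sqrt{\left(6 - 3\right) + \left(6 + m\right)} = \sqrt{3 + \left(6 + m\right)} = \sqrt{9 + m}$)
$26 \left(-5\right) E{\left(-5,3 \right)} = 26 \left(-5\right) \sqrt{9 + 3} = - 130 \sqrt{12} = - 130 \cdot 2 \sqrt{3} = - 260 \sqrt{3}$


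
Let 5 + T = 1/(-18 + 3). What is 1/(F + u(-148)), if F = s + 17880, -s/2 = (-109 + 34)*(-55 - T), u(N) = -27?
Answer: 1/10363 ≈ 9.6497e-5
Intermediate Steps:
T = -76/15 (T = -5 + 1/(-18 + 3) = -5 + 1/(-15) = -5 - 1/15 = -76/15 ≈ -5.0667)
s = -7490 (s = -2*(-109 + 34)*(-55 - 1*(-76/15)) = -(-150)*(-55 + 76/15) = -(-150)*(-749)/15 = -2*3745 = -7490)
F = 10390 (F = -7490 + 17880 = 10390)
1/(F + u(-148)) = 1/(10390 - 27) = 1/10363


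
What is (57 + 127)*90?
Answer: 16560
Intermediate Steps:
(57 + 127)*90 = 184*90 = 16560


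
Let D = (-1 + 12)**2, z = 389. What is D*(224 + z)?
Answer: 74173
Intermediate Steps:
D = 121 (D = 11**2 = 121)
D*(224 + z) = 121*(224 + 389) = 121*613 = 74173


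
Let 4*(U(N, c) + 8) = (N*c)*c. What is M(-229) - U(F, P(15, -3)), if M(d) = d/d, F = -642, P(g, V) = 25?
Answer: 200643/2 ≈ 1.0032e+5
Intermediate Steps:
U(N, c) = -8 + N*c**2/4 (U(N, c) = -8 + ((N*c)*c)/4 = -8 + (N*c**2)/4 = -8 + N*c**2/4)
M(d) = 1
M(-229) - U(F, P(15, -3)) = 1 - (-8 + (1/4)*(-642)*25**2) = 1 - (-8 + (1/4)*(-642)*625) = 1 - (-8 - 200625/2) = 1 - 1*(-200641/2) = 1 + 200641/2 = 200643/2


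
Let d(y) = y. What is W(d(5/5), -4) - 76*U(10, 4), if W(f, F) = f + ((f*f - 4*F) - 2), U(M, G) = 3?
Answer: -212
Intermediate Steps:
W(f, F) = -2 + f + f² - 4*F (W(f, F) = f + ((f² - 4*F) - 2) = f + (-2 + f² - 4*F) = -2 + f + f² - 4*F)
W(d(5/5), -4) - 76*U(10, 4) = (-2 + 5/5 + (5/5)² - 4*(-4)) - 76*3 = (-2 + 5*(⅕) + (5*(⅕))² + 16) - 228 = (-2 + 1 + 1² + 16) - 228 = (-2 + 1 + 1 + 16) - 228 = 16 - 228 = -212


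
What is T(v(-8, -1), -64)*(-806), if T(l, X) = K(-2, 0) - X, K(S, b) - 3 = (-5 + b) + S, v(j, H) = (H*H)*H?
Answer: -48360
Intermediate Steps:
v(j, H) = H³ (v(j, H) = H²*H = H³)
K(S, b) = -2 + S + b (K(S, b) = 3 + ((-5 + b) + S) = 3 + (-5 + S + b) = -2 + S + b)
T(l, X) = -4 - X (T(l, X) = (-2 - 2 + 0) - X = -4 - X)
T(v(-8, -1), -64)*(-806) = (-4 - 1*(-64))*(-806) = (-4 + 64)*(-806) = 60*(-806) = -48360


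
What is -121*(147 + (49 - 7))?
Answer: -22869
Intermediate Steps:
-121*(147 + (49 - 7)) = -121*(147 + 42) = -121*189 = -22869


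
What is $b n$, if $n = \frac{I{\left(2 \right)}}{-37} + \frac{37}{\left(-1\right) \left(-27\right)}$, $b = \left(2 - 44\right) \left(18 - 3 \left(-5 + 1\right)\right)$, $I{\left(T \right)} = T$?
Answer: $- \frac{184100}{111} \approx -1658.6$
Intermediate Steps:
$b = -1260$ ($b = - 42 \left(18 - -12\right) = - 42 \left(18 + 12\right) = \left(-42\right) 30 = -1260$)
$n = \frac{1315}{999}$ ($n = \frac{2}{-37} + \frac{37}{\left(-1\right) \left(-27\right)} = 2 \left(- \frac{1}{37}\right) + \frac{37}{27} = - \frac{2}{37} + 37 \cdot \frac{1}{27} = - \frac{2}{37} + \frac{37}{27} = \frac{1315}{999} \approx 1.3163$)
$b n = \left(-1260\right) \frac{1315}{999} = - \frac{184100}{111}$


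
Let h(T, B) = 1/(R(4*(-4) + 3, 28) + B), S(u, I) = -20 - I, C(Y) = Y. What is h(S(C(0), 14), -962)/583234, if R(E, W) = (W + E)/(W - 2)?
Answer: -13/7289550149 ≈ -1.7834e-9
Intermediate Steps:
R(E, W) = (E + W)/(-2 + W)
h(T, B) = 1/(15/26 + B) (h(T, B) = 1/(((4*(-4) + 3) + 28)/(-2 + 28) + B) = 1/(((-16 + 3) + 28)/26 + B) = 1/((-13 + 28)/26 + B) = 1/((1/26)*15 + B) = 1/(15/26 + B))
h(S(C(0), 14), -962)/583234 = (26/(15 + 26*(-962)))/583234 = (26/(15 - 25012))*(1/583234) = (26/(-24997))*(1/583234) = (26*(-1/24997))*(1/583234) = -26/24997*1/583234 = -13/7289550149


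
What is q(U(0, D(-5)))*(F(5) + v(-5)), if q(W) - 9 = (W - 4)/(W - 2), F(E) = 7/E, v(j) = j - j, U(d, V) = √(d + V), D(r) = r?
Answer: 658/45 + 14*I*√5/45 ≈ 14.622 + 0.69567*I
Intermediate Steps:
U(d, V) = √(V + d)
v(j) = 0
q(W) = 9 + (-4 + W)/(-2 + W) (q(W) = 9 + (W - 4)/(W - 2) = 9 + (-4 + W)/(-2 + W))
q(U(0, D(-5)))*(F(5) + v(-5)) = (2*(-11 + 5*√(-5 + 0))/(-2 + √(-5 + 0)))*(7/5 + 0) = (2*(-11 + 5*√(-5))/(-2 + √(-5)))*(7*(⅕) + 0) = (2*(-11 + 5*(I*√5))/(-2 + I*√5))*(7/5 + 0) = (2*(-11 + 5*I*√5)/(-2 + I*√5))*(7/5) = 14*(-11 + 5*I*√5)/(5*(-2 + I*√5))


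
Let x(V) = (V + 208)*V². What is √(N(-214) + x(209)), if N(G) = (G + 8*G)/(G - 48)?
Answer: 5*√12503493858/131 ≈ 4267.9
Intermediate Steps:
N(G) = 9*G/(-48 + G) (N(G) = (9*G)/(-48 + G) = 9*G/(-48 + G))
x(V) = V²*(208 + V) (x(V) = (208 + V)*V² = V²*(208 + V))
√(N(-214) + x(209)) = √(9*(-214)/(-48 - 214) + 209²*(208 + 209)) = √(9*(-214)/(-262) + 43681*417) = √(9*(-214)*(-1/262) + 18214977) = √(963/131 + 18214977) = √(2386162950/131) = 5*√12503493858/131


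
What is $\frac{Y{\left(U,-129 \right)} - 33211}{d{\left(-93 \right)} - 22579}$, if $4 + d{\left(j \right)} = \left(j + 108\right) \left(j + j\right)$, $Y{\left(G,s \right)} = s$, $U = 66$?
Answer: $\frac{33340}{25373} \approx 1.314$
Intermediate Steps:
$d{\left(j \right)} = -4 + 2 j \left(108 + j\right)$ ($d{\left(j \right)} = -4 + \left(j + 108\right) \left(j + j\right) = -4 + \left(108 + j\right) 2 j = -4 + 2 j \left(108 + j\right)$)
$\frac{Y{\left(U,-129 \right)} - 33211}{d{\left(-93 \right)} - 22579} = \frac{-129 - 33211}{\left(-4 + 2 \left(-93\right)^{2} + 216 \left(-93\right)\right) - 22579} = - \frac{33340}{\left(-4 + 2 \cdot 8649 - 20088\right) - 22579} = - \frac{33340}{\left(-4 + 17298 - 20088\right) - 22579} = - \frac{33340}{-2794 - 22579} = - \frac{33340}{-25373} = \left(-33340\right) \left(- \frac{1}{25373}\right) = \frac{33340}{25373}$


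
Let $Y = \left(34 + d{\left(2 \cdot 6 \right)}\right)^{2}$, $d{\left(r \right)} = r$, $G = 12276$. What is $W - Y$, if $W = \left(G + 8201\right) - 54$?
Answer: $18307$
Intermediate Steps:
$Y = 2116$ ($Y = \left(34 + 2 \cdot 6\right)^{2} = \left(34 + 12\right)^{2} = 46^{2} = 2116$)
$W = 20423$ ($W = \left(12276 + 8201\right) - 54 = 20477 - 54 = 20423$)
$W - Y = 20423 - 2116 = 18307$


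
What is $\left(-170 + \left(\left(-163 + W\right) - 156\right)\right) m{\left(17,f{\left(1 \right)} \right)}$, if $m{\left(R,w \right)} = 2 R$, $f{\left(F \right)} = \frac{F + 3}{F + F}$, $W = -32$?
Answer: $-17714$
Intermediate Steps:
$f{\left(F \right)} = \frac{3 + F}{2 F}$
$\left(-170 + \left(\left(-163 + W\right) - 156\right)\right) m{\left(17,f{\left(1 \right)} \right)} = \left(-170 - 351\right) 2 \cdot 17 = \left(-170 - 351\right) 34 = \left(-521\right) 34 = -17714$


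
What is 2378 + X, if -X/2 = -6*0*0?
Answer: 2378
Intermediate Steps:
X = 0 (X = -2*(-6*0)*0 = -0*0 = -2*0 = 0)
2378 + X = 2378 + 0 = 2378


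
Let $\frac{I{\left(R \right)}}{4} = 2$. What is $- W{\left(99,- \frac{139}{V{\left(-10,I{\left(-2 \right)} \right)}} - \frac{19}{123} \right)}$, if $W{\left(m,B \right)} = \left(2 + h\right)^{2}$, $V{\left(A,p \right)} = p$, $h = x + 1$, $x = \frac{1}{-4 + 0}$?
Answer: $- \frac{121}{16} \approx -7.5625$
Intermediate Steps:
$x = - \frac{1}{4}$ ($x = \frac{1}{-4} = - \frac{1}{4} \approx -0.25$)
$I{\left(R \right)} = 8$ ($I{\left(R \right)} = 4 \cdot 2 = 8$)
$h = \frac{3}{4}$ ($h = - \frac{1}{4} + 1 = \frac{3}{4} \approx 0.75$)
$W{\left(m,B \right)} = \frac{121}{16}$ ($W{\left(m,B \right)} = \left(2 + \frac{3}{4}\right)^{2} = \left(\frac{11}{4}\right)^{2} = \frac{121}{16}$)
$- W{\left(99,- \frac{139}{V{\left(-10,I{\left(-2 \right)} \right)}} - \frac{19}{123} \right)} = \left(-1\right) \frac{121}{16} = - \frac{121}{16}$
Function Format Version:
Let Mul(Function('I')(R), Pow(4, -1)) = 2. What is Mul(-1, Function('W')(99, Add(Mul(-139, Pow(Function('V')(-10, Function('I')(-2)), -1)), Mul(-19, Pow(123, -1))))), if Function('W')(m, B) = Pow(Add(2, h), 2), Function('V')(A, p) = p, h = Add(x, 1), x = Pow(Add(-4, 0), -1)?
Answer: Rational(-121, 16) ≈ -7.5625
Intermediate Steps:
x = Rational(-1, 4) (x = Pow(-4, -1) = Rational(-1, 4) ≈ -0.25000)
Function('I')(R) = 8 (Function('I')(R) = Mul(4, 2) = 8)
h = Rational(3, 4) (h = Add(Rational(-1, 4), 1) = Rational(3, 4) ≈ 0.75000)
Function('W')(m, B) = Rational(121, 16) (Function('W')(m, B) = Pow(Add(2, Rational(3, 4)), 2) = Pow(Rational(11, 4), 2) = Rational(121, 16))
Mul(-1, Function('W')(99, Add(Mul(-139, Pow(Function('V')(-10, Function('I')(-2)), -1)), Mul(-19, Pow(123, -1))))) = Mul(-1, Rational(121, 16)) = Rational(-121, 16)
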